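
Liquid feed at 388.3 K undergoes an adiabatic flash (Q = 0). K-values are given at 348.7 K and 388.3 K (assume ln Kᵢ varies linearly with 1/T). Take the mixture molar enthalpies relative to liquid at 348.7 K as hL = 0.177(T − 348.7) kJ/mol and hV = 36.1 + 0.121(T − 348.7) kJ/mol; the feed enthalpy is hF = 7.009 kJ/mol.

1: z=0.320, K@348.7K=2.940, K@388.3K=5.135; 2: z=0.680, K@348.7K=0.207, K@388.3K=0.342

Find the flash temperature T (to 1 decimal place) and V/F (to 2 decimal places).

Adiabatic flash: solve Rachford–Rice at each trial T, then check hF = ψ·hV(T) + (1−ψ)·hL(T).
  T = 348.7 K: K = (2.940, 0.207), RR gives ψ = 0.053, H_out = 1.914 kJ/mol
  T = 388.3 K: K = (5.135, 0.342), RR gives ψ = 0.322, H_out = 17.915 kJ/mol
  T = 368.5 K: K = (3.944, 0.270), RR gives ψ = 0.207, H_out = 10.755 kJ/mol
  T = 358.6 K: K = (3.419, 0.237), RR gives ψ = 0.138, H_out = 6.671 kJ/mol
  T = 363.6 K: K = (3.678, 0.253), RR gives ψ = 0.175, H_out = 8.797 kJ/mol
  T = 361.1 K: K = (3.547, 0.245), RR gives ψ = 0.157, H_out = 7.752 kJ/mol
  T = 359.9 K: K = (3.485, 0.241), RR gives ψ = 0.148, H_out = 7.238 kJ/mol
Linear interpolation between T = 358.6 (H_out = 6.671) and T = 359.9 (H_out = 7.238) on hF = 7.009 gives T ≈ 359.4 K, at which ψ = 0.14.

T = 359.4 K, V/F = 0.14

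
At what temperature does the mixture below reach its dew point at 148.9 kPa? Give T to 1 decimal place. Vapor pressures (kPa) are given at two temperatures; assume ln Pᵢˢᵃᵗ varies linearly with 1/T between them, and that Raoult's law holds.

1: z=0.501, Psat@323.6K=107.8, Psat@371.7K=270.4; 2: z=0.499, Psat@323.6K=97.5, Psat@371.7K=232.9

Dew-point temperature: Σzᵢ·P/Pᵢˢᵃᵗ(T) = 1. Interpolate ln Pᵢˢᵃᵗ = aᵢ + bᵢ/T.
  T = 323.6 K: ΣzᵢP/Pᵢˢᵃᵗ = 1.4541
  T = 371.7 K: ΣzᵢP/Pᵢˢᵃᵗ = 0.5949
  T = 347.6 K: ΣzᵢP/Pᵢˢᵃᵗ = 0.9025
  T = 335.6 K: ΣzᵢP/Pᵢˢᵃᵗ = 1.1358
  T = 341.6 K: ΣzᵢP/Pᵢˢᵃᵗ = 1.0104
  T = 344.6 K: ΣzᵢP/Pᵢˢᵃᵗ = 0.9545
  T = 343.1 K: ΣzᵢP/Pᵢˢᵃᵗ = 0.9819
Interpolating between 341.6 K and 343.1 K gives T ≈ 342.1 K.

T = 342.1 K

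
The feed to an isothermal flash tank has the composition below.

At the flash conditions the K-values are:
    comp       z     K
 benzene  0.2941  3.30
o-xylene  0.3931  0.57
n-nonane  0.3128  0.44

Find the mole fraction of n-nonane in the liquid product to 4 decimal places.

x_n-nonane = 0.3746

Rachford–Rice: g(V/F) = Σ zᵢ(Kᵢ−1)/(1+V/F(Kᵢ−1)) = 0.
Check two-phase: ΣzᵢKᵢ = 1.3322 > 1 and Σzᵢ/Kᵢ = 1.4897 > 1, so g(0) = 0.3322 > 0 and g(1) = -0.4897 < 0.
Newton iteration, V/F⁰ = 0.5:
  V/F = 0.5000: g = -0.14400, g' = -0.6437 → V/F = 0.2763
  V/F = 0.2763: g = 0.01453, g' = -0.8125 → V/F = 0.2942
  V/F = 0.2942: g = 0.00021, g' = -0.7893 → V/F = 0.2945
Converged at V/F = 0.2945.
Compositions from xᵢ = zᵢ/(1+V/F(Kᵢ−1)), yᵢ = Kᵢxᵢ:
  benzene: x = 0.1753, y = 0.5786
  o-xylene: x = 0.4501, y = 0.2566
  n-nonane: x = 0.3746, y = 0.1648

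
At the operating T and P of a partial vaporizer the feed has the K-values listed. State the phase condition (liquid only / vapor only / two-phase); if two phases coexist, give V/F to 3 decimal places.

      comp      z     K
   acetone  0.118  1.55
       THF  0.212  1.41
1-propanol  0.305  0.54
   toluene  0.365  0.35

liquid only

ΣzᵢKᵢ = 0.774; Σzᵢ/Kᵢ = 1.834.
Since ΣzᵢKᵢ < 1 the mixture is below its bubble point — single liquid phase.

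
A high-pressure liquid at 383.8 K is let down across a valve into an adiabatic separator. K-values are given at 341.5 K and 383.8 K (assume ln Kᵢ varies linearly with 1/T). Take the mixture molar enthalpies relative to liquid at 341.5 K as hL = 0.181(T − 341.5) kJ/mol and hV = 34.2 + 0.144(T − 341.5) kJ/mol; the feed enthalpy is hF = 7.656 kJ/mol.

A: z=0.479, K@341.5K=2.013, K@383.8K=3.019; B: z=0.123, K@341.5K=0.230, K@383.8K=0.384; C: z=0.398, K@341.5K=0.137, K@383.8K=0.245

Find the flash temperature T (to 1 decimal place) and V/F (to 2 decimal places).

T = 352.1 K, V/F = 0.17

Adiabatic flash: solve Rachford–Rice at each trial T, then check hF = ψ·hV(T) + (1−ψ)·hL(T).
  T = 341.5 K: K = (2.013, 0.230, 0.137), RR gives ψ = 0.055, H_out = 1.886 kJ/mol
  T = 383.8 K: K = (3.019, 0.384, 0.245), RR gives ψ = 0.403, H_out = 20.824 kJ/mol
  T = 362.6 K: K = (2.493, 0.301, 0.186), RR gives ψ = 0.259, H_out = 12.491 kJ/mol
  T = 352.1 K: K = (2.249, 0.265, 0.161), RR gives ψ = 0.170, H_out = 7.676 kJ/mol
  T = 346.8 K: K = (2.129, 0.247, 0.148), RR gives ψ = 0.117, H_out = 4.932 kJ/mol
  T = 349.5 K: K = (2.190, 0.256, 0.155), RR gives ψ = 0.145, H_out = 6.363 kJ/mol
  T = 350.8 K: K = (2.219, 0.260, 0.158), RR gives ψ = 0.158, H_out = 7.027 kJ/mol
Linear interpolation between T = 350.8 (H_out = 7.027) and T = 352.1 (H_out = 7.676) on hF = 7.656 gives T ≈ 352.1 K, at which ψ = 0.17.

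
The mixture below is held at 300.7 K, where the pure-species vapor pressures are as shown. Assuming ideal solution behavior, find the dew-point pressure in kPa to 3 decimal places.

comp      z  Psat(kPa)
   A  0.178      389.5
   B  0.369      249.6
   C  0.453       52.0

Pdew = 93.924 kPa

At the dew point ψ → 1, so Σzᵢ/Kᵢ = 1 with Kᵢ = Pᵢˢᵃᵗ/P ⇒ 1/P = Σzᵢ/Pᵢˢᵃᵗ.
1/P = 0.178/389.5 + 0.369/249.6 + 0.453/52.0 = 0.010647 ⇒ P = 93.924 kPa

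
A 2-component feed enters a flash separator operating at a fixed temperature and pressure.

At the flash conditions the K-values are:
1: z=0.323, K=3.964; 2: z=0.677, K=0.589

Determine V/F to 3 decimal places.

V/F = 0.557

Material balance + equilibrium reduce to Σ zᵢ(Kᵢ−1)/(1+V/F(Kᵢ−1)) = 0.
Check two-phase: ΣzᵢKᵢ = 1.679 > 1 and Σzᵢ/Kᵢ = 1.231 > 1, so g(0) = 0.679 > 0 and g(1) = -0.231 < 0.
Binary case is linear: z₁(K₁−1)(1+V/F(K₂−1)) + z₂(K₂−1)(1+V/F(K₁−1)) = 0
⇒ V/F = [z₁(K₁−1)+z₂(K₂−1)] / [−(K₁−1)(K₂−1)] = 0.6791/1.2182 = 0.557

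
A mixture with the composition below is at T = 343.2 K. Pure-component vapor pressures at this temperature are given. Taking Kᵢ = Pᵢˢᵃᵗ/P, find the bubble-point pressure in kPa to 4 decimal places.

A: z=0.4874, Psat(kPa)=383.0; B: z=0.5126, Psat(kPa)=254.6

Pbub = 317.1822 kPa

At the bubble point ψ → 0, so ΣzᵢKᵢ = 1 with Kᵢ = Pᵢˢᵃᵗ/P ⇒ P = ΣzᵢPᵢˢᵃᵗ.
P = 0.4874·383.0 + 0.5126·254.6 = 317.1822 kPa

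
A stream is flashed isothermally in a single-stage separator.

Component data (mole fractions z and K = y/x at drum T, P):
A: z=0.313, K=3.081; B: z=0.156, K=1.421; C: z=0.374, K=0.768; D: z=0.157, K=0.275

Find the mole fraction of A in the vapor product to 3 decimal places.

y_A = 0.403

Rachford–Rice: g(V/F) = Σ zᵢ(Kᵢ−1)/(1+V/F(Kᵢ−1)) = 0.
g(0) = ΣzᵢKᵢ − 1 = 0.516 and g(1) = 1 − Σzᵢ/Kᵢ = -0.269, so a root lies in (0, 1).
Iterate (Newton) starting at V/F = 0.5:
  V/F = 0.500: g = 0.0968, g' = -0.573 → V/F = 0.669
Converged at V/F = 0.669.
Compositions from xᵢ = zᵢ/(1+V/F(Kᵢ−1)), yᵢ = Kᵢxᵢ:
  A: x = 0.131, y = 0.403
  B: x = 0.122, y = 0.173
  C: x = 0.443, y = 0.340
  D: x = 0.305, y = 0.084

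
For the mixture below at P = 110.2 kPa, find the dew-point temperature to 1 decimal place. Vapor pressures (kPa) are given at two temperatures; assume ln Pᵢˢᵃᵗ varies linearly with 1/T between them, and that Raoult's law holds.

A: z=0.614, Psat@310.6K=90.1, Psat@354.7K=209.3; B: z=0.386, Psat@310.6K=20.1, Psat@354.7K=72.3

T = 350.6 K

Dew-point temperature: Σzᵢ·P/Pᵢˢᵃᵗ(T) = 1. Interpolate ln Pᵢˢᵃᵗ = aᵢ + bᵢ/T.
  T = 310.6 K: ΣzᵢP/Pᵢˢᵃᵗ = 2.8673
  T = 354.7 K: ΣzᵢP/Pᵢˢᵃᵗ = 0.9116
  T = 332.6 K: ΣzᵢP/Pᵢˢᵃᵗ = 1.5506
  T = 343.6 K: ΣzᵢP/Pᵢˢᵃᵗ = 1.1789
  T = 349.1 K: ΣzᵢP/Pᵢˢᵃᵗ = 1.0355
  T = 351.9 K: ΣzᵢP/Pᵢˢᵃᵗ = 0.9710
Interpolating between 349.1 K and 351.9 K gives T ≈ 350.6 K.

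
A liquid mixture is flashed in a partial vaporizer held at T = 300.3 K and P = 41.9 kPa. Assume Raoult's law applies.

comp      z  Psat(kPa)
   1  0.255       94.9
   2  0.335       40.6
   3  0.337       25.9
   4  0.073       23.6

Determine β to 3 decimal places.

Raoult's law: Kᵢ = Pᵢˢᵃᵗ/P = Pᵢˢᵃᵗ/41.9.
  K_1 = 94.9/41.9 = 2.26492, K_2 = 40.6/41.9 = 0.96897, K_3 = 25.9/41.9 = 0.61814, K_4 = 23.6/41.9 = 0.56325
Rachford–Rice: g(β) = Σ zᵢ(Kᵢ−1)/(1+β(Kᵢ−1)) = 0.
g(0) = ΣzᵢKᵢ − 1 = 0.152 and g(1) = 1 − Σzᵢ/Kᵢ = -0.133, so a root lies in (0, 1).
Newton–Raphson from β = 0.34:
  β = 0.340: g = 0.0297, g' = -0.284 → β = 0.445
  β = 0.445: g = 0.0013, g' = -0.260 → β = 0.450
Converged at β = 0.450.

β = 0.450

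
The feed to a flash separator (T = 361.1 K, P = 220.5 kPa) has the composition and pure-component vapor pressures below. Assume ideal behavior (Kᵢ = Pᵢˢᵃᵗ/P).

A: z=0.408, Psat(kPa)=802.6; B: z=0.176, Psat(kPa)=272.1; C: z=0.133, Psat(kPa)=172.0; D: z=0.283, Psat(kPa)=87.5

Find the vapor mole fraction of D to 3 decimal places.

y_D = 0.223

Raoult's law: Kᵢ = Pᵢˢᵃᵗ/P = Pᵢˢᵃᵗ/220.5.
  K_A = 802.6/220.5 = 3.63991, K_B = 272.1/220.5 = 1.23401, K_C = 172.0/220.5 = 0.78005, K_D = 87.5/220.5 = 0.39683
Material balance + equilibrium reduce to Σ zᵢ(Kᵢ−1)/(1+V/F(Kᵢ−1)) = 0.
g(0) = ΣzᵢKᵢ − 1 = 0.918 and g(1) = 1 − Σzᵢ/Kᵢ = -0.138, so a root lies in (0, 1).
Newton iteration, V/F⁰ = 0.33:
  V/F = 0.330: g = 0.3692, g' = -0.988 → V/F = 0.704
  V/F = 0.704: g = 0.0812, g' = -0.675 → V/F = 0.824
  V/F = 0.824: g = -0.0012, g' = -0.705 → V/F = 0.822
Converged at V/F = 0.822.
Compositions from xᵢ = zᵢ/(1+V/F(Kᵢ−1)), yᵢ = Kᵢxᵢ:
  A: x = 0.129, y = 0.468
  B: x = 0.148, y = 0.182
  C: x = 0.162, y = 0.127
  D: x = 0.561, y = 0.223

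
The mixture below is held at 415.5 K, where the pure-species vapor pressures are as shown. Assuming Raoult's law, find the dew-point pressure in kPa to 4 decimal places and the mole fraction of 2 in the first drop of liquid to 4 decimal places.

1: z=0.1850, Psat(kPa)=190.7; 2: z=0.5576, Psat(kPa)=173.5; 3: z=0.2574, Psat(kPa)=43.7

At the dew point ψ → 1, so Σzᵢ/Kᵢ = 1 with Kᵢ = Pᵢˢᵃᵗ/P ⇒ 1/P = Σzᵢ/Pᵢˢᵃᵗ.
1/P = 0.1850/190.7 + 0.5576/173.5 + 0.2574/43.7 = 0.0100741 ⇒ P = 99.2644 kPa
xᵢ = zᵢP/Pᵢˢᵃᵗ ⇒ x_2 = 0.5576·99.2644/173.5 = 0.3190

Pdew = 99.2644 kPa, x_2 = 0.3190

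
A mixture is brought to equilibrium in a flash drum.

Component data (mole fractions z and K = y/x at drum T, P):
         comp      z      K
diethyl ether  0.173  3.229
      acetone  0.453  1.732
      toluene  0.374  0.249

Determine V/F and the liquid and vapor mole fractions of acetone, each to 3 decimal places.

Rachford–Rice: g(V/F) = Σ zᵢ(Kᵢ−1)/(1+V/F(Kᵢ−1)) = 0.
Check two-phase: ΣzᵢKᵢ = 1.436 > 1 and Σzᵢ/Kᵢ = 1.817 > 1, so g(0) = 0.436 > 0 and g(1) = -0.817 < 0.
Newton iteration, V/F⁰ = 0.5:
  V/F = 0.500: g = -0.0246, g' = -0.863 → V/F = 0.471
Converged at V/F = 0.471.
Compositions from xᵢ = zᵢ/(1+V/F(Kᵢ−1)), yᵢ = Kᵢxᵢ:
  diethyl ether: x = 0.084, y = 0.272
  acetone: x = 0.337, y = 0.583
  toluene: x = 0.579, y = 0.144

V/F = 0.471, x_acetone = 0.337, y_acetone = 0.583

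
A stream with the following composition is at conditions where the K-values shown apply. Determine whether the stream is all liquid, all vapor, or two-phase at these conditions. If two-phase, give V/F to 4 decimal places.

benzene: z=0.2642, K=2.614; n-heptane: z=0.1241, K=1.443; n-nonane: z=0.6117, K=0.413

two-phase, V/F = 0.1516

ΣzᵢKᵢ = 1.1223; Σzᵢ/Kᵢ = 1.6682.
Both exceed 1, so a two-phase solution exists.
Material balance + equilibrium reduce to Σ zᵢ(Kᵢ−1)/(1+ψ(Kᵢ−1)) = 0.
Newton iteration, ψ⁰ = 0.5:
  ψ = 0.5000: g = -0.22725, g' = -0.6494 → ψ = 0.1501
  ψ = 0.1501: g = 0.00108, g' = -0.7209 → ψ = 0.1516
Converged at ψ = 0.1516.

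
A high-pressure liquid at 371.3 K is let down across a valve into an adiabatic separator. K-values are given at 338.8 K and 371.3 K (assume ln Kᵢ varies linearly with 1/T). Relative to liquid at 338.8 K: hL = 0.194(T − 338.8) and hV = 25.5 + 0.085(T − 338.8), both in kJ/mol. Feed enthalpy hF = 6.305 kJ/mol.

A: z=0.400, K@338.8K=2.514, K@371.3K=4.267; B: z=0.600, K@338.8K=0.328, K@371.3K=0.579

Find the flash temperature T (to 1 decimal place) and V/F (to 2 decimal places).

Adiabatic flash: solve Rachford–Rice at each trial T, then check hF = ψ·hV(T) + (1−ψ)·hL(T).
  T = 338.8 K: K = (2.514, 0.328), RR gives ψ = 0.199, H_out = 5.073 kJ/mol
  T = 371.3 K: K = (4.267, 0.579), RR gives ψ = 0.766, H_out = 23.135 kJ/mol
  T = 355.1 K: K = (3.318, 0.442), RR gives ψ = 0.458, H_out = 14.023 kJ/mol
  T = 347.0 K: K = (2.900, 0.382), RR gives ψ = 0.332, H_out = 9.757 kJ/mol
  T = 342.9 K: K = (2.702, 0.354), RR gives ψ = 0.267, H_out = 7.490 kJ/mol
  T = 340.9 K: K = (2.609, 0.341), RR gives ψ = 0.235, H_out = 6.334 kJ/mol
Linear interpolation between T = 338.8 (H_out = 5.073) and T = 340.9 (H_out = 6.334) on hF = 6.305 gives T ≈ 340.9 K, at which ψ = 0.23.

T = 340.9 K, V/F = 0.23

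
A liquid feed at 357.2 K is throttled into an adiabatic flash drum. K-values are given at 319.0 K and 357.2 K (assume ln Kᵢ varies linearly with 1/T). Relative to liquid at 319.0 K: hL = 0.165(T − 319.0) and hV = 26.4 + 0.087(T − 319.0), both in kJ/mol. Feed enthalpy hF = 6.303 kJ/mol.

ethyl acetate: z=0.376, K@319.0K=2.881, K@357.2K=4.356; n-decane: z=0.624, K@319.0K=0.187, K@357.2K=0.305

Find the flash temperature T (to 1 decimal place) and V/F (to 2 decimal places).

Adiabatic flash: solve Rachford–Rice at each trial T, then check hF = ψ·hV(T) + (1−ψ)·hL(T).
  T = 319.0 K: K = (2.881, 0.187), RR gives ψ = 0.131, H_out = 3.452 kJ/mol
  T = 357.2 K: K = (4.356, 0.305), RR gives ψ = 0.355, H_out = 14.619 kJ/mol
  T = 338.1 K: K = (3.584, 0.242), RR gives ψ = 0.255, H_out = 9.495 kJ/mol
  T = 328.6 K: K = (3.225, 0.214), RR gives ψ = 0.198, H_out = 6.658 kJ/mol
  T = 323.8 K: K = (3.051, 0.200), RR gives ψ = 0.166, H_out = 5.107 kJ/mol
  T = 326.2 K: K = (3.138, 0.207), RR gives ψ = 0.182, H_out = 5.895 kJ/mol
Linear interpolation between T = 326.2 (H_out = 5.895) and T = 328.6 (H_out = 6.658) on hF = 6.303 gives T ≈ 327.5 K, at which ψ = 0.19.

T = 327.5 K, V/F = 0.19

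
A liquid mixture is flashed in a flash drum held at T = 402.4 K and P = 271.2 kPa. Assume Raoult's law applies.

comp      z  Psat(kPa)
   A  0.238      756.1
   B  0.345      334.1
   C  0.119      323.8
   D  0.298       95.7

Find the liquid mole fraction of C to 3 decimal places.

x_C = 0.107

Raoult's law: Kᵢ = Pᵢˢᵃᵗ/P = Pᵢˢᵃᵗ/271.2.
  K_A = 756.1/271.2 = 2.78798, K_B = 334.1/271.2 = 1.23193, K_C = 323.8/271.2 = 1.19395, K_D = 95.7/271.2 = 0.35288
Let ψ = V/F and solve Σ zᵢ(Kᵢ−1)/(1+ψ(Kᵢ−1)) = 0.
Feasibility: ΣzᵢKᵢ = 1.336, Σzᵢ/Kᵢ = 1.310 — both > 1, two phases present.
Newton–Raphson from ψ = 0.65:
  ψ = 0.650: g = -0.0460, g' = -0.552 → ψ = 0.567
  ψ = 0.567: g = -0.0016, g' = -0.517 → ψ = 0.564
Converged at ψ = 0.564.
Compositions from xᵢ = zᵢ/(1+ψ(Kᵢ−1)), yᵢ = Kᵢxᵢ:
  A: x = 0.119, y = 0.331
  B: x = 0.305, y = 0.376
  C: x = 0.107, y = 0.128
  D: x = 0.469, y = 0.166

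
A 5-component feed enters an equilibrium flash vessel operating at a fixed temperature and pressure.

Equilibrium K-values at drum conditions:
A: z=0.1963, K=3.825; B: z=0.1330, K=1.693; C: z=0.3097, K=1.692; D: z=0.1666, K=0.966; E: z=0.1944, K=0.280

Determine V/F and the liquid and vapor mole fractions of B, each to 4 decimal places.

Material balance + equilibrium reduce to Σ zᵢ(Kᵢ−1)/(1+V/F(Kᵢ−1)) = 0.
Feasibility: ΣzᵢKᵢ = 1.7154, Σzᵢ/Kᵢ = 1.1797 — both > 1, two phases present.
Newton iteration, V/F⁰ = 0.5:
  V/F = 0.5000: g = 0.23307, g' = -0.6325 → V/F = 0.8685
  V/F = 0.8685: g = -0.02743, g' = -0.9322 → V/F = 0.8391
  V/F = 0.8391: g = -0.00100, g' = -0.8661 → V/F = 0.8379
Converged at V/F = 0.8379.
Compositions from xᵢ = zᵢ/(1+V/F(Kᵢ−1)), yᵢ = Kᵢxᵢ:
  A: x = 0.0583, y = 0.2230
  B: x = 0.0841, y = 0.1425
  C: x = 0.1960, y = 0.3317
  D: x = 0.1715, y = 0.1657
  E: x = 0.4900, y = 0.1372

V/F = 0.8379, x_B = 0.0841, y_B = 0.1425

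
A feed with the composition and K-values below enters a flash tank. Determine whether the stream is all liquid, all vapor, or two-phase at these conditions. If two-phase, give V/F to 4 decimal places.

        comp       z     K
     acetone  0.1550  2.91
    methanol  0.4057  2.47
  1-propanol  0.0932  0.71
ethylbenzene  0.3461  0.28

two-phase, V/F = 0.5822

ΣzᵢKᵢ = 1.6162; Σzᵢ/Kᵢ = 1.5849.
Both exceed 1, so a two-phase solution exists.
Newton–Raphson from ψ = 0.5:
  ψ = 0.5000: g = 0.07419, g' = -0.8879 → ψ = 0.5836
  ψ = 0.5836: g = -0.00128, g' = -0.9255 → ψ = 0.5822
Converged at ψ = 0.5822.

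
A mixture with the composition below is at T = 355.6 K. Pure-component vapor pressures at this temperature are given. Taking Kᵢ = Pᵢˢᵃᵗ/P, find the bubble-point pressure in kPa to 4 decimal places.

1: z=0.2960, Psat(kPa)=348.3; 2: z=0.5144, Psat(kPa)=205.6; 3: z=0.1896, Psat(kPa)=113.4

At the bubble point ψ → 0, so ΣzᵢKᵢ = 1 with Kᵢ = Pᵢˢᵃᵗ/P ⇒ P = ΣzᵢPᵢˢᵃᵗ.
P = 0.2960·348.3 + 0.5144·205.6 + 0.1896·113.4 = 230.3581 kPa

Pbub = 230.3581 kPa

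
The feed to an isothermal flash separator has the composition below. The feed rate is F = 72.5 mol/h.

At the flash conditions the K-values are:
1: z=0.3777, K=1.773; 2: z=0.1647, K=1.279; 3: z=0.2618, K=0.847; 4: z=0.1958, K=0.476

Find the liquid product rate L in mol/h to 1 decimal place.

Newton–Raphson from V/F = 0.68:
  V/F = 0.6800: g = 0.02589, g' = -0.2434 → V/F = 0.7864
  V/F = 0.7864: g = -0.00077, g' = -0.2594 → V/F = 0.7834
Converged at V/F = 0.7834.
Then V = V/F·F = 0.7834·72.5 = 56.8 mol/h and L = F − V = 15.7 mol/h.

L = 15.7 mol/h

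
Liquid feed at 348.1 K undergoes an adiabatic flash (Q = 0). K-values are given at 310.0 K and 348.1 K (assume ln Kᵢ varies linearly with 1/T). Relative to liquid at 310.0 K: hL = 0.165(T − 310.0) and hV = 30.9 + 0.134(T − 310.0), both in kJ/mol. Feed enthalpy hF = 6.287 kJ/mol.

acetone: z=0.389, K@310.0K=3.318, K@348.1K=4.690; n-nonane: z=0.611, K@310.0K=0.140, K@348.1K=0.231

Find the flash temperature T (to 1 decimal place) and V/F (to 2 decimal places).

Adiabatic flash: solve Rachford–Rice at each trial T, then check hF = ψ·hV(T) + (1−ψ)·hL(T).
  T = 310.0 K: K = (3.318, 0.140), RR gives ψ = 0.189, H_out = 5.832 kJ/mol
  T = 348.1 K: K = (4.690, 0.231), RR gives ψ = 0.340, H_out = 16.399 kJ/mol
  T = 329.1 K: K = (3.986, 0.183), RR gives ψ = 0.271, H_out = 11.374 kJ/mol
  T = 319.6 K: K = (3.649, 0.161), RR gives ψ = 0.233, H_out = 8.707 kJ/mol
  T = 314.8 K: K = (3.482, 0.150), RR gives ψ = 0.212, H_out = 7.297 kJ/mol
  T = 312.4 K: K = (3.400, 0.145), RR gives ψ = 0.200, H_out = 6.572 kJ/mol
Linear interpolation between T = 310.0 (H_out = 5.832) and T = 312.4 (H_out = 6.572) on hF = 6.287 gives T ≈ 311.5 K, at which ψ = 0.20.

T = 311.5 K, V/F = 0.20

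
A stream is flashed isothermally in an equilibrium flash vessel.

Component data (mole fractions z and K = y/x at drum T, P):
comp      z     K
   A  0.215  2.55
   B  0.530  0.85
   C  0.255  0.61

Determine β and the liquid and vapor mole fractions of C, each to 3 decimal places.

Let β = V/F and solve Σ zᵢ(Kᵢ−1)/(1+β(Kᵢ−1)) = 0.
Check two-phase: ΣzᵢKᵢ = 1.154 > 1 and Σzᵢ/Kᵢ = 1.126 > 1, so g(0) = 0.154 > 0 and g(1) = -0.126 < 0.
Newton–Raphson from β = 0.69:
  β = 0.690: g = -0.0637, g' = -0.208 → β = 0.384
  β = 0.384: g = 0.0076, g' = -0.270 → β = 0.412
  β = 0.412: g = 0.0001, g' = -0.261 → β = 0.413
Converged at β = 0.413.
Compositions from xᵢ = zᵢ/(1+β(Kᵢ−1)), yᵢ = Kᵢxᵢ:
  A: x = 0.131, y = 0.334
  B: x = 0.565, y = 0.480
  C: x = 0.304, y = 0.185

β = 0.413, x_C = 0.304, y_C = 0.185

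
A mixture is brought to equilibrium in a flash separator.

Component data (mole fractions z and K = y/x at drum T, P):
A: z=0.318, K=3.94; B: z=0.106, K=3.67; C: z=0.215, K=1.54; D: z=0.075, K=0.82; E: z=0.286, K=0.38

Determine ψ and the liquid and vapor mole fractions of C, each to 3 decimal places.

Newton–Raphson from ψ = 0.5:
  ψ = 0.500: g = 0.3193, g' = -0.862 → ψ = 0.870
  ψ = 0.870: g = 0.0255, g' = -0.837 → ψ = 0.901
Converged at ψ = 0.901.
Compositions from xᵢ = zᵢ/(1+ψ(Kᵢ−1)), yᵢ = Kᵢxᵢ:
  A: x = 0.087, y = 0.344
  B: x = 0.031, y = 0.114
  C: x = 0.145, y = 0.223
  D: x = 0.090, y = 0.073
  E: x = 0.648, y = 0.246

ψ = 0.901, x_C = 0.145, y_C = 0.223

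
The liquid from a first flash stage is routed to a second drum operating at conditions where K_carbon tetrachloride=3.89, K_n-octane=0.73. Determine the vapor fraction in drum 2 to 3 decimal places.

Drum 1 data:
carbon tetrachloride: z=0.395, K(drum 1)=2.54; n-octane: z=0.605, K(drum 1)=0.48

Drum 1:
Iterate (Newton) starting at ψ₁ = 0.51:
  ψ₁ = 0.510: g = -0.0874, g' = -0.597 → ψ₁ = 0.364
  ψ₁ = 0.364: g = 0.0021, g' = -0.634 → ψ₁ = 0.367
Converged at ψ₁ = 0.367.
Drum-1 compositions:
  carbon tetrachloride: x = 0.252, y = 0.641
  n-octane: x = 0.748, y = 0.359
Drum-2 feed = drum-1 liquid: z₂ = (0.2524, 0.7476).
Drum 2:
Rachford–Rice: g(ψ₂) = Σ zᵢ(Kᵢ−1)/(1+ψ₂(Kᵢ−1)) = 0.
Feasibility: ΣzᵢKᵢ = 1.528, Σzᵢ/Kᵢ = 1.089 — both > 1, two phases present.
Binary case is linear: z₁(K₁−1)(1+ψ₂(K₂−1)) + z₂(K₂−1)(1+ψ₂(K₁−1)) = 0
⇒ ψ₂ = [z₁(K₁−1)+z₂(K₂−1)] / [−(K₁−1)(K₂−1)] = 0.5277/0.7803 = 0.676
  carbon tetrachloride: x = 0.085, y = 0.332
  n-octane: x = 0.915, y = 0.668

V/F (drum 2) = 0.676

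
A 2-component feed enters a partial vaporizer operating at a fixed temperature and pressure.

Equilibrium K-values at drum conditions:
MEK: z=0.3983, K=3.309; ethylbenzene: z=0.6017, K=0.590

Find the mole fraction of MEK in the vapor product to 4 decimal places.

y_MEK = 0.4990

Rachford–Rice: g(V/F) = Σ zᵢ(Kᵢ−1)/(1+V/F(Kᵢ−1)) = 0.
Check two-phase: ΣzᵢKᵢ = 1.6730 > 1 and Σzᵢ/Kᵢ = 1.1402 > 1, so g(0) = 0.6730 > 0 and g(1) = -0.1402 < 0.
Binary case is linear: z₁(K₁−1)(1+V/F(K₂−1)) + z₂(K₂−1)(1+V/F(K₁−1)) = 0
⇒ V/F = [z₁(K₁−1)+z₂(K₂−1)] / [−(K₁−1)(K₂−1)] = 0.67298/0.94669 = 0.7109
Compositions from xᵢ = zᵢ/(1+V/F(Kᵢ−1)), yᵢ = Kᵢxᵢ:
  MEK: x = 0.1508, y = 0.4990
  ethylbenzene: x = 0.8492, y = 0.5010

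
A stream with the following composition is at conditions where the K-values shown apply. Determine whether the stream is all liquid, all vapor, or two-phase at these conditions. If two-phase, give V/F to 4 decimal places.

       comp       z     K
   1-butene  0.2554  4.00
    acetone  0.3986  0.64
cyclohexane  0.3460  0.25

two-phase, V/F = 0.2157

ΣzᵢKᵢ = 1.3632; Σzᵢ/Kᵢ = 2.0707.
Both exceed 1, so a two-phase solution exists.
Material balance + equilibrium reduce to Σ zᵢ(Kᵢ−1)/(1+ψ(Kᵢ−1)) = 0.
Newton iteration, ψ⁰ = 0.5:
  ψ = 0.5000: g = -0.28372, g' = -0.9428 → ψ = 0.1991
  ψ = 0.1991: g = 0.02008, g' = -1.2299 → ψ = 0.2154
  ψ = 0.2154: g = 0.00037, g' = -1.1857 → ψ = 0.2157
Converged at ψ = 0.2157.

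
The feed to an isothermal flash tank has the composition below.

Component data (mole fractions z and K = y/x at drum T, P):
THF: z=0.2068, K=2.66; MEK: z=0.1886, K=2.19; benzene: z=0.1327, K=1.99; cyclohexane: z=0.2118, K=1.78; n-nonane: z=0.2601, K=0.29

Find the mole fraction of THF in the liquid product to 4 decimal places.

Rachford–Rice: g(β) = Σ zᵢ(Kᵢ−1)/(1+β(Kᵢ−1)) = 0.
g(0) = ΣzᵢKᵢ − 1 = 0.6796 and g(1) = 1 − Σzᵢ/Kᵢ = -0.2464, so a root lies in (0, 1).
Newton–Raphson from β = 0.67:
  β = 0.6700: g = 0.12266, g' = -0.7900 → β = 0.8253
  β = 0.8253: g = -0.01511, g' = -1.0213 → β = 0.8105
  β = 0.8105: g = -0.00025, g' = -0.9886 → β = 0.8102
Converged at β = 0.8102.
Compositions from xᵢ = zᵢ/(1+β(Kᵢ−1)), yᵢ = Kᵢxᵢ:
  THF: x = 0.0882, y = 0.2346
  MEK: x = 0.0960, y = 0.2103
  benzene: x = 0.0736, y = 0.1465
  cyclohexane: x = 0.1298, y = 0.2310
  n-nonane: x = 0.6124, y = 0.1776

x_THF = 0.0882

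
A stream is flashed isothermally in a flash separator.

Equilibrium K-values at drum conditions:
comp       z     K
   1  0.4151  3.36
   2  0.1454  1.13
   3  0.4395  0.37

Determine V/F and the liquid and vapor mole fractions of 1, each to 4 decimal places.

V/F = 0.5739, x_1 = 0.1763, y_1 = 0.5924

Material balance + equilibrium reduce to Σ zᵢ(Kᵢ−1)/(1+V/F(Kᵢ−1)) = 0.
g(0) = ΣzᵢKᵢ − 1 = 0.7217 and g(1) = 1 − Σzᵢ/Kᵢ = -0.4401, so a root lies in (0, 1).
Newton–Raphson from V/F = 0.5:
  V/F = 0.5000: g = 0.06291, g' = -0.8604 → V/F = 0.5731
  V/F = 0.5731: g = 0.00065, g' = -0.8472 → V/F = 0.5739
Converged at V/F = 0.5739.
Compositions from xᵢ = zᵢ/(1+V/F(Kᵢ−1)), yᵢ = Kᵢxᵢ:
  1: x = 0.1763, y = 0.5924
  2: x = 0.1353, y = 0.1529
  3: x = 0.6884, y = 0.2547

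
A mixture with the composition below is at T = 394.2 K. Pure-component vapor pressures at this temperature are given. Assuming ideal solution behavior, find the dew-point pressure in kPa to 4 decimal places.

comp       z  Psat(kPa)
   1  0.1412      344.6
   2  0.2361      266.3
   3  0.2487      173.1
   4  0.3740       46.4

Pdew = 92.6489 kPa

At the dew point ψ → 1, so Σzᵢ/Kᵢ = 1 with Kᵢ = Pᵢˢᵃᵗ/P ⇒ 1/P = Σzᵢ/Pᵢˢᵃᵗ.
1/P = 0.1412/344.6 + 0.2361/266.3 + 0.2487/173.1 + 0.3740/46.4 = 0.0107934 ⇒ P = 92.6489 kPa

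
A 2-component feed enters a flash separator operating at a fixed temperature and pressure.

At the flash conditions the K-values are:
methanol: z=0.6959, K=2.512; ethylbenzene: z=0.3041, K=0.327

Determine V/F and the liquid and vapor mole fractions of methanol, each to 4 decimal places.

V/F = 0.8329, x_methanol = 0.3080, y_methanol = 0.7737

Rachford–Rice: g(V/F) = Σ zᵢ(Kᵢ−1)/(1+V/F(Kᵢ−1)) = 0.
Check two-phase: ΣzᵢKᵢ = 1.8475 > 1 and Σzᵢ/Kᵢ = 1.2070 > 1, so g(0) = 0.8475 > 0 and g(1) = -0.2070 < 0.
Binary case is linear: z₁(K₁−1)(1+V/F(K₂−1)) + z₂(K₂−1)(1+V/F(K₁−1)) = 0
⇒ V/F = [z₁(K₁−1)+z₂(K₂−1)] / [−(K₁−1)(K₂−1)] = 0.84754/1.01758 = 0.8329
Compositions from xᵢ = zᵢ/(1+V/F(Kᵢ−1)), yᵢ = Kᵢxᵢ:
  methanol: x = 0.3080, y = 0.7737
  ethylbenzene: x = 0.6920, y = 0.2263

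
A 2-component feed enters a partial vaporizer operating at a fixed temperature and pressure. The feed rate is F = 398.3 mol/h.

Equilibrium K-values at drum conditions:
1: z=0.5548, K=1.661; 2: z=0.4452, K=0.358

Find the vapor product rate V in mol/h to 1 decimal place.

V = 75.9 mol/h

Rachford–Rice: g(V/F) = Σ zᵢ(Kᵢ−1)/(1+V/F(Kᵢ−1)) = 0.
g(0) = ΣzᵢKᵢ − 1 = 0.0809 and g(1) = 1 − Σzᵢ/Kᵢ = -0.5776, so a root lies in (0, 1).
Binary case is linear: z₁(K₁−1)(1+V/F(K₂−1)) + z₂(K₂−1)(1+V/F(K₁−1)) = 0
⇒ V/F = [z₁(K₁−1)+z₂(K₂−1)] / [−(K₁−1)(K₂−1)] = 0.08090/0.42436 = 0.1906
Then V = V/F·F = 0.1906·398.3 = 75.9 mol/h and L = F − V = 322.4 mol/h.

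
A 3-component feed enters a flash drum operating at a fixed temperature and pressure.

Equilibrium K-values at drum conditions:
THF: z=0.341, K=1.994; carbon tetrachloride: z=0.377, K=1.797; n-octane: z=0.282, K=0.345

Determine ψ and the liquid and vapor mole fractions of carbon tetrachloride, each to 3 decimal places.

Rachford–Rice: g(ψ) = Σ zᵢ(Kᵢ−1)/(1+ψ(Kᵢ−1)) = 0.
Feasibility: ΣzᵢKᵢ = 1.455, Σzᵢ/Kᵢ = 1.198 — both > 1, two phases present.
Iterate (Newton) starting at ψ = 0.5:
  ψ = 0.500: g = 0.1666, g' = -0.540 → ψ = 0.808
  ψ = 0.808: g = -0.0219, g' = -0.739 → ψ = 0.779
  ψ = 0.779: g = -0.0006, g' = -0.702 → ψ = 0.778
Converged at ψ = 0.778.
Compositions from xᵢ = zᵢ/(1+ψ(Kᵢ−1)), yᵢ = Kᵢxᵢ:
  THF: x = 0.192, y = 0.383
  carbon tetrachloride: x = 0.233, y = 0.418
  n-octane: x = 0.575, y = 0.198

ψ = 0.778, x_carbon tetrachloride = 0.233, y_carbon tetrachloride = 0.418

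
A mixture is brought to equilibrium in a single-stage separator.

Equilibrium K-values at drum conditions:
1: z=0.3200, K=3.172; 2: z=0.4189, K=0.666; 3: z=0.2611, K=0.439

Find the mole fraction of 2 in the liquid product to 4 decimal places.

x_2 = 0.4901

Newton iteration, β⁰ = 0.38:
  β = 0.3800: g = 0.03435, g' = -0.6471 → β = 0.4331
  β = 0.4331: g = 0.00108, g' = -0.6081 → β = 0.4349
Converged at β = 0.4349.
Compositions from xᵢ = zᵢ/(1+β(Kᵢ−1)), yᵢ = Kᵢxᵢ:
  1: x = 0.1646, y = 0.5220
  2: x = 0.4901, y = 0.3264
  3: x = 0.3454, y = 0.1516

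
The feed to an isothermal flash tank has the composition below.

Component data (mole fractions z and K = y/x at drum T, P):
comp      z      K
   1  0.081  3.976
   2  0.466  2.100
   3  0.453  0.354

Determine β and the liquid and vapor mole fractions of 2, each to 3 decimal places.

Let β = V/F and solve Σ zᵢ(Kᵢ−1)/(1+β(Kᵢ−1)) = 0.
g(0) = ΣzᵢKᵢ − 1 = 0.461 and g(1) = 1 − Σzᵢ/Kᵢ = -0.522, so a root lies in (0, 1).
Newton–Raphson from β = 0.5:
  β = 0.500: g = -0.0047, g' = -0.763 → β = 0.494
Converged at β = 0.494.
Compositions from xᵢ = zᵢ/(1+β(Kᵢ−1)), yᵢ = Kᵢxᵢ:
  1: x = 0.033, y = 0.130
  2: x = 0.302, y = 0.634
  3: x = 0.665, y = 0.235

β = 0.494, x_2 = 0.302, y_2 = 0.634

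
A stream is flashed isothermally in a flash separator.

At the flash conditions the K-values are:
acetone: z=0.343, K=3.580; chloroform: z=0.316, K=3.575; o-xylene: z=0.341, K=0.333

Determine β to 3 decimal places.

β = 0.856

Newton iteration, β⁰ = 0.5:
  β = 0.500: g = 0.4009, g' = -1.177 → β = 0.841
  β = 0.841: g = 0.0188, g' = -1.223 → β = 0.856
Converged at β = 0.856.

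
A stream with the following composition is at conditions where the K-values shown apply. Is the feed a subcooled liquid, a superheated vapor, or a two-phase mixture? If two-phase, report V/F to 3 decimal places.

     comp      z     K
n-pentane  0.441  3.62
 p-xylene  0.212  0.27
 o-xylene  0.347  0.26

two-phase, V/F = 0.386

ΣzᵢKᵢ = 1.744; Σzᵢ/Kᵢ = 2.242.
Both exceed 1, so a two-phase solution exists.
Rachford–Rice: g(ψ) = Σ zᵢ(Kᵢ−1)/(1+ψ(Kᵢ−1)) = 0.
Newton iteration, ψ⁰ = 0.49:
  ψ = 0.490: g = -0.1379, g' = -1.322 → ψ = 0.386
Converged at ψ = 0.386.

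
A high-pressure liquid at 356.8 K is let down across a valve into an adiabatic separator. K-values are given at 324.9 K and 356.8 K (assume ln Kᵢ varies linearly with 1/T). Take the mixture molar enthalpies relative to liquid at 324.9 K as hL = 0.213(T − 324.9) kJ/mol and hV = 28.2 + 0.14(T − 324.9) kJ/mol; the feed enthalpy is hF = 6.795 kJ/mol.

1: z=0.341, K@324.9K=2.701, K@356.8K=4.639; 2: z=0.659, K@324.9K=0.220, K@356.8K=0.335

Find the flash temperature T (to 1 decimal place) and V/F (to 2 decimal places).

T = 335.4 K, V/F = 0.17

Adiabatic flash: solve Rachford–Rice at each trial T, then check hF = ψ·hV(T) + (1−ψ)·hL(T).
  T = 324.9 K: K = (2.701, 0.220), RR gives ψ = 0.050, H_out = 1.403 kJ/mol
  T = 356.8 K: K = (4.639, 0.335), RR gives ψ = 0.332, H_out = 15.376 kJ/mol
  T = 340.9 K: K = (3.588, 0.274), RR gives ψ = 0.215, H_out = 9.227 kJ/mol
  T = 332.9 K: K = (3.124, 0.246), RR gives ψ = 0.142, H_out = 5.629 kJ/mol
  T = 336.9 K: K = (3.350, 0.260), RR gives ψ = 0.181, H_out = 7.489 kJ/mol
  T = 334.9 K: K = (3.236, 0.253), RR gives ψ = 0.162, H_out = 6.576 kJ/mol
Linear interpolation between T = 334.9 (H_out = 6.576) and T = 336.9 (H_out = 7.489) on hF = 6.795 gives T ≈ 335.4 K, at which ψ = 0.17.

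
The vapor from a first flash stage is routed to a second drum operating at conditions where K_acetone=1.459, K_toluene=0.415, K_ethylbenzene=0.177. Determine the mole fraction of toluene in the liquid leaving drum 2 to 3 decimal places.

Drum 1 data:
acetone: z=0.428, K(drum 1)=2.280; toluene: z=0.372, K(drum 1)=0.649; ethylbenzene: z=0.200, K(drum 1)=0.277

x_toluene (drum 2) = 0.322

Drum 1:
Rachford–Rice: g(ψ₁) = Σ zᵢ(Kᵢ−1)/(1+ψ₁(Kᵢ−1)) = 0.
Check two-phase: ΣzᵢKᵢ = 1.273 > 1 and Σzᵢ/Kᵢ = 1.483 > 1, so g(0) = 0.273 > 0 and g(1) = -0.483 < 0.
Newton–Raphson from ψ₁ = 0.5:
  ψ₁ = 0.500: g = -0.0508, g' = -0.585 → ψ₁ = 0.413
  ψ₁ = 0.413: g = -0.0006, g' = -0.575 → ψ₁ = 0.412
Converged at ψ₁ = 0.412.
Drum-1 compositions:
  acetone: x = 0.280, y = 0.639
  toluene: x = 0.435, y = 0.282
  ethylbenzene: x = 0.285, y = 0.079
Drum-2 feed = drum-1 vapor: z₂ = (0.6388, 0.2823, 0.0789).
Drum 2:
Rachford–Rice: g(ψ₂) = Σ zᵢ(Kᵢ−1)/(1+ψ₂(Kᵢ−1)) = 0.
Check two-phase: ΣzᵢKᵢ = 1.063 > 1 and Σzᵢ/Kᵢ = 1.564 > 1, so g(0) = 0.063 > 0 and g(1) = -0.564 < 0.
Newton iteration, ψ₂⁰ = 0.5:
  ψ₂ = 0.500: g = -0.1053, g' = -0.436 → ψ₂ = 0.259
  ψ₂ = 0.259: g = -0.0150, g' = -0.328 → ψ₂ = 0.213
  ψ₂ = 0.213: g = -0.0003, g' = -0.316 → ψ₂ = 0.212
Converged at ψ₂ = 0.212.
  acetone: x = 0.582, y = 0.849
  toluene: x = 0.322, y = 0.134
  ethylbenzene: x = 0.096, y = 0.017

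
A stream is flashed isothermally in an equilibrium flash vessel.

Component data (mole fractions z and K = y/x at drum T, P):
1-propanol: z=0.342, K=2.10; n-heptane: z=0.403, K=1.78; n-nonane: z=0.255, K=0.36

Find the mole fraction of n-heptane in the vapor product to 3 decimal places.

Rachford–Rice: g(ψ) = Σ zᵢ(Kᵢ−1)/(1+ψ(Kᵢ−1)) = 0.
Check two-phase: ΣzᵢKᵢ = 1.527 > 1 and Σzᵢ/Kᵢ = 1.098 > 1, so g(0) = 0.527 > 0 and g(1) = -0.098 < 0.
Iterate (Newton) starting at ψ = 0.5:
  ψ = 0.500: g = 0.2289, g' = -0.525 → ψ = 0.936
  ψ = 0.936: g = -0.0399, g' = -0.832 → ψ = 0.888
  ψ = 0.888: g = -0.0020, g' = -0.752 → ψ = 0.885
Converged at ψ = 0.885.
Compositions from xᵢ = zᵢ/(1+ψ(Kᵢ−1)), yᵢ = Kᵢxᵢ:
  1-propanol: x = 0.173, y = 0.364
  n-heptane: x = 0.238, y = 0.424
  n-nonane: x = 0.588, y = 0.212

y_n-heptane = 0.424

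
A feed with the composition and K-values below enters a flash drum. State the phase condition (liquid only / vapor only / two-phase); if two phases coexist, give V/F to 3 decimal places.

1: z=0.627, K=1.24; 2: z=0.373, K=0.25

liquid only

ΣzᵢKᵢ = 0.871; Σzᵢ/Kᵢ = 1.998.
Since ΣzᵢKᵢ < 1 the mixture is below its bubble point — single liquid phase.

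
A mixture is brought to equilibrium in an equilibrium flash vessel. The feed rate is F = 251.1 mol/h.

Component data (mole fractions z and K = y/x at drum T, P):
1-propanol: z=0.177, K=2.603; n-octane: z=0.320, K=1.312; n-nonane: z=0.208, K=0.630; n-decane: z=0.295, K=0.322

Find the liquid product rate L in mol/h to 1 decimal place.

L = 203.7 mol/h

Let ψ = V/F and solve Σ zᵢ(Kᵢ−1)/(1+ψ(Kᵢ−1)) = 0.
Check two-phase: ΣzᵢKᵢ = 1.107 > 1 and Σzᵢ/Kᵢ = 1.558 > 1, so g(0) = 0.107 > 0 and g(1) = -0.558 < 0.
Iterate (Newton) starting at ψ = 0.5:
  ψ = 0.500: g = -0.1532, g' = -0.517 → ψ = 0.204
  ψ = 0.204: g = -0.0075, g' = -0.502 → ψ = 0.189
Converged at ψ = 0.189.
Then V = ψ·F = 0.1888·251.1 = 47.4 mol/h and L = F − V = 203.7 mol/h.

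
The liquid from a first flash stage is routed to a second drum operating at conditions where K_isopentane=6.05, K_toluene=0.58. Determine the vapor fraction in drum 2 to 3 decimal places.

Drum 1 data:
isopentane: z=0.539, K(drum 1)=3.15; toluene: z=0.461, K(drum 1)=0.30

V/F (drum 2) = 0.435

Drum 1:
Rachford–Rice: g(ψ₁) = Σ zᵢ(Kᵢ−1)/(1+ψ₁(Kᵢ−1)) = 0.
Feasibility: ΣzᵢKᵢ = 1.836, Σzᵢ/Kᵢ = 1.708 — both > 1, two phases present.
Binary case is linear: z₁(K₁−1)(1+ψ₁(K₂−1)) + z₂(K₂−1)(1+ψ₁(K₁−1)) = 0
⇒ ψ₁ = [z₁(K₁−1)+z₂(K₂−1)] / [−(K₁−1)(K₂−1)] = 0.8361/1.5050 = 0.556
Drum-1 compositions:
  isopentane: x = 0.246, y = 0.774
  toluene: x = 0.754, y = 0.226
Drum-2 feed = drum-1 liquid: z₂ = (0.2456, 0.7544).
Drum 2:
Rachford–Rice: g(ψ₂) = Σ zᵢ(Kᵢ−1)/(1+ψ₂(Kᵢ−1)) = 0.
g(0) = ΣzᵢKᵢ − 1 = 0.924 and g(1) = 1 − Σzᵢ/Kᵢ = -0.341, so a root lies in (0, 1).
Newton–Raphson from ψ₂ = 0.5:
  ψ₂ = 0.500: g = -0.0492, g' = -0.717 → ψ₂ = 0.431
  ψ₂ = 0.431: g = 0.0033, g' = -0.818 → ψ₂ = 0.435
Converged at ψ₂ = 0.435.
  isopentane: x = 0.077, y = 0.465
  toluene: x = 0.923, y = 0.535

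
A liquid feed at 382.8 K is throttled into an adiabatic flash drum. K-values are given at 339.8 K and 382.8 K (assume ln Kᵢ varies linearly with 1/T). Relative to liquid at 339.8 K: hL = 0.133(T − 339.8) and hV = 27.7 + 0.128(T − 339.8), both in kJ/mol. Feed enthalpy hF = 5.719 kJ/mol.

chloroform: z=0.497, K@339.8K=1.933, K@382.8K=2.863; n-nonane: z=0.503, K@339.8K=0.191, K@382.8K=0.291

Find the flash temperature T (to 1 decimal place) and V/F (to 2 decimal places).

Adiabatic flash: solve Rachford–Rice at each trial T, then check hF = ψ·hV(T) + (1−ψ)·hL(T).
  T = 339.8 K: K = (1.933, 0.191), RR gives ψ = 0.075, H_out = 2.084 kJ/mol
  T = 382.8 K: K = (2.863, 0.291), RR gives ψ = 0.431, H_out = 17.565 kJ/mol
  T = 361.3 K: K = (2.380, 0.239), RR gives ψ = 0.288, H_out = 10.817 kJ/mol
  T = 350.6 K: K = (2.153, 0.214), RR gives ψ = 0.196, H_out = 6.864 kJ/mol
  T = 345.2 K: K = (2.042, 0.203), RR gives ψ = 0.140, H_out = 4.602 kJ/mol
  T = 347.9 K: K = (2.097, 0.208), RR gives ψ = 0.169, H_out = 5.760 kJ/mol
  T = 346.5 K: K = (2.068, 0.205), RR gives ψ = 0.155, H_out = 5.167 kJ/mol
Linear interpolation between T = 346.5 (H_out = 5.167) and T = 347.9 (H_out = 5.760) on hF = 5.719 gives T ≈ 347.8 K, at which ψ = 0.17.

T = 347.8 K, V/F = 0.17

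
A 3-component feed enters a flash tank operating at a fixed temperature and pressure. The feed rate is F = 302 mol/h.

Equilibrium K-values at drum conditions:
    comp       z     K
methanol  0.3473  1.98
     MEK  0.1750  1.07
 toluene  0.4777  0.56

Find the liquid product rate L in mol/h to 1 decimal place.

Rachford–Rice: g(ψ) = Σ zᵢ(Kᵢ−1)/(1+ψ(Kᵢ−1)) = 0.
Feasibility: ΣzᵢKᵢ = 1.1424, Σzᵢ/Kᵢ = 1.1920 — both > 1, two phases present.
Newton iteration, ψ⁰ = 0.54:
  ψ = 0.5400: g = -0.04132, g' = -0.3025 → ψ = 0.4034
  ψ = 0.4034: g = 0.00028, g' = -0.3088 → ψ = 0.4043
Converged at ψ = 0.4043.
Then V = ψ·F = 0.4043·302 = 122.1 mol/h and L = F − V = 179.9 mol/h.

L = 179.9 mol/h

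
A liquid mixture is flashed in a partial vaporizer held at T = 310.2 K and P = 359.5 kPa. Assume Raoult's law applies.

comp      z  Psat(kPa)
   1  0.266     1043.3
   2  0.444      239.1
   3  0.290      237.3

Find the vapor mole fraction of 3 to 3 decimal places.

Raoult's law: Kᵢ = Pᵢˢᵃᵗ/P = Pᵢˢᵃᵗ/359.5.
  K_1 = 1043.3/359.5 = 2.90209, K_2 = 239.1/359.5 = 0.66509, K_3 = 237.3/359.5 = 0.66008
Newton–Raphson from ψ = 0.5:
  ψ = 0.500: g = -0.0380, g' = -0.373 → ψ = 0.398
  ψ = 0.398: g = 0.0024, g' = -0.423 → ψ = 0.404
Converged at ψ = 0.404.
Compositions from xᵢ = zᵢ/(1+ψ(Kᵢ−1)), yᵢ = Kᵢxᵢ:
  1: x = 0.150, y = 0.437
  2: x = 0.513, y = 0.341
  3: x = 0.336, y = 0.222

y_3 = 0.222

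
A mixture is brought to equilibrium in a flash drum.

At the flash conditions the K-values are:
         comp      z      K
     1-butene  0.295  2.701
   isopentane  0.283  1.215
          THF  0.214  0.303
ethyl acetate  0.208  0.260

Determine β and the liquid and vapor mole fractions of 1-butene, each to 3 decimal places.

Rachford–Rice: g(β) = Σ zᵢ(Kᵢ−1)/(1+β(Kᵢ−1)) = 0.
Check two-phase: ΣzᵢKᵢ = 1.260 > 1 and Σzᵢ/Kᵢ = 1.848 > 1, so g(0) = 0.260 > 0 and g(1) = -0.848 < 0.
Iterate (Newton) starting at β = 0.5:
  β = 0.500: g = -0.1472, g' = -0.792 → β = 0.314
  β = 0.314: g = -0.0075, g' = -0.738 → β = 0.304
Converged at β = 0.304.
Compositions from xᵢ = zᵢ/(1+β(Kᵢ−1)), yᵢ = Kᵢxᵢ:
  1-butene: x = 0.194, y = 0.525
  isopentane: x = 0.266, y = 0.323
  THF: x = 0.272, y = 0.082
  ethyl acetate: x = 0.268, y = 0.070

β = 0.304, x_1-butene = 0.194, y_1-butene = 0.525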